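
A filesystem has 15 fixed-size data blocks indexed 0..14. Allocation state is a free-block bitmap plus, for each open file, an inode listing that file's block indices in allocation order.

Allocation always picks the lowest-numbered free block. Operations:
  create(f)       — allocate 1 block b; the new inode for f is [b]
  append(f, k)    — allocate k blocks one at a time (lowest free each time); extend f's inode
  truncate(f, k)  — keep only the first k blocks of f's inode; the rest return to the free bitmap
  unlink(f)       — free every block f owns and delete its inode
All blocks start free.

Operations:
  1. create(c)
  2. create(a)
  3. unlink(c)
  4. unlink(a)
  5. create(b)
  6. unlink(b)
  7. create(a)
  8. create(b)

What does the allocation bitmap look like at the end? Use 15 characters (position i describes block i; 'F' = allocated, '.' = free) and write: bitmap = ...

bitmap = FF.............

after create(c) → c:[0]  free=[F..............]
after create(a) → a:[1], c:[0]  free=[FF.............]
after unlink(c) → a:[1]  free=[.F.............]
after unlink(a) →   free=[...............]
after create(b) → b:[0]  free=[F..............]
after unlink(b) →   free=[...............]
after create(a) → a:[0]  free=[F..............]
after create(b) → a:[0], b:[1]  free=[FF.............]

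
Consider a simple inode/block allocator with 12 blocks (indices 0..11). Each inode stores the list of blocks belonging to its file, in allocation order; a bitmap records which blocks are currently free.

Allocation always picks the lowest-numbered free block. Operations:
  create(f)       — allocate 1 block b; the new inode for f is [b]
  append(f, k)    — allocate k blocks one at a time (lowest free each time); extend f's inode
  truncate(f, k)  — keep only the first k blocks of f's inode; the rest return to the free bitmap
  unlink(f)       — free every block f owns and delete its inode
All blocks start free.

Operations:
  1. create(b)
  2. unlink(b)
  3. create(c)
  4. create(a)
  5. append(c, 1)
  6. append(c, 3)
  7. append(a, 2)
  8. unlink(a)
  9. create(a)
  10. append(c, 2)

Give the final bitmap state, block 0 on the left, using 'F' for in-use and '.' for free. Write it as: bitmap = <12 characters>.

[1] create(b) — b=0 (map F...........)
[2] unlink(b) —  (map ............)
[3] create(c) — c=0 (map F...........)
[4] create(a) — a=1 c=0 (map FF..........)
[5] append(c, 1) — a=1 c=0,2 (map FFF.........)
[6] append(c, 3) — a=1 c=0,2,3,4,5 (map FFFFFF......)
[7] append(a, 2) — a=1,6,7 c=0,2,3,4,5 (map FFFFFFFF....)
[8] unlink(a) — c=0,2,3,4,5 (map F.FFFF......)
[9] create(a) — a=1 c=0,2,3,4,5 (map FFFFFF......)
[10] append(c, 2) — a=1 c=0,2,3,4,5,6,7 (map FFFFFFFF....)

bitmap = FFFFFFFF....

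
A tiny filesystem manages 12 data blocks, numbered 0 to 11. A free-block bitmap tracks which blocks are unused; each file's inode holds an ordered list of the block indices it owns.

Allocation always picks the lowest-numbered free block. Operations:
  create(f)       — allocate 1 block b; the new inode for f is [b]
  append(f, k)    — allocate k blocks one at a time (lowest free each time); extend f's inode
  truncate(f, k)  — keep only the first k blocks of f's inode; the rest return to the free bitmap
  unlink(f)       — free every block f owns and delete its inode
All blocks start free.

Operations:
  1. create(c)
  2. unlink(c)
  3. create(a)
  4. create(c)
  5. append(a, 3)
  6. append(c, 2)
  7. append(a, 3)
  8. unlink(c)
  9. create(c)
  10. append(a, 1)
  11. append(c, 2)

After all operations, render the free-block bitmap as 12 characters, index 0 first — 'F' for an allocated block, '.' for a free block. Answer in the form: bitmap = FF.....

[1] create(c) — c=0 (map F...........)
[2] unlink(c) —  (map ............)
[3] create(a) — a=0 (map F...........)
[4] create(c) — a=0 c=1 (map FF..........)
[5] append(a, 3) — a=0,2,3,4 c=1 (map FFFFF.......)
[6] append(c, 2) — a=0,2,3,4 c=1,5,6 (map FFFFFFF.....)
[7] append(a, 3) — a=0,2,3,4,7,8,9 c=1,5,6 (map FFFFFFFFFF..)
[8] unlink(c) — a=0,2,3,4,7,8,9 (map F.FFF..FFF..)
[9] create(c) — a=0,2,3,4,7,8,9 c=1 (map FFFFF..FFF..)
[10] append(a, 1) — a=0,2,3,4,7,8,9,5 c=1 (map FFFFFF.FFF..)
[11] append(c, 2) — a=0,2,3,4,7,8,9,5 c=1,6,10 (map FFFFFFFFFFF.)

bitmap = FFFFFFFFFFF.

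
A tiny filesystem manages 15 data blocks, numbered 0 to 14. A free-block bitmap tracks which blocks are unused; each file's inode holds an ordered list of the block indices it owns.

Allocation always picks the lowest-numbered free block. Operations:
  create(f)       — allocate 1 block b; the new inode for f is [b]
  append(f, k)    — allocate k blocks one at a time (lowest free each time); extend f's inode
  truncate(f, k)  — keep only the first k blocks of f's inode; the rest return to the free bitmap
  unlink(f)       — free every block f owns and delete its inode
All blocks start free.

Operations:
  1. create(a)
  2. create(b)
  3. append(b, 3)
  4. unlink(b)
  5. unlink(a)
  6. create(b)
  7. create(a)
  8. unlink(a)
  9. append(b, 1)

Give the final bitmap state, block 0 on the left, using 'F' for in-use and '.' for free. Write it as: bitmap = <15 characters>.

bitmap = FF.............

after create(a) → a:[0]  free=[F..............]
after create(b) → a:[0], b:[1]  free=[FF.............]
after append(b, 3) → a:[0], b:[1, 2, 3, 4]  free=[FFFFF..........]
after unlink(b) → a:[0]  free=[F..............]
after unlink(a) →   free=[...............]
after create(b) → b:[0]  free=[F..............]
after create(a) → a:[1], b:[0]  free=[FF.............]
after unlink(a) → b:[0]  free=[F..............]
after append(b, 1) → b:[0, 1]  free=[FF.............]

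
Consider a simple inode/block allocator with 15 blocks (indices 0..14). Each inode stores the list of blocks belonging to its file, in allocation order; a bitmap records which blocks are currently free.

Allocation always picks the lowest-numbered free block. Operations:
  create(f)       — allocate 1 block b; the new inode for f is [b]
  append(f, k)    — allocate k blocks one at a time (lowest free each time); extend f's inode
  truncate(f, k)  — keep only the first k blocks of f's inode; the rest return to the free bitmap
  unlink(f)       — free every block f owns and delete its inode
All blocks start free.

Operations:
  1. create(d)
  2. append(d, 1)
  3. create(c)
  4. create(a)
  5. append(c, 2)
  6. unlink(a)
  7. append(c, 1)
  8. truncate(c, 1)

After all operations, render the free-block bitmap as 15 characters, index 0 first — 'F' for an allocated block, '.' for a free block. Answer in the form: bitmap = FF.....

[1] create(d) — d=0 (map F..............)
[2] append(d, 1) — d=0,1 (map FF.............)
[3] create(c) — c=2 d=0,1 (map FFF............)
[4] create(a) — a=3 c=2 d=0,1 (map FFFF...........)
[5] append(c, 2) — a=3 c=2,4,5 d=0,1 (map FFFFFF.........)
[6] unlink(a) — c=2,4,5 d=0,1 (map FFF.FF.........)
[7] append(c, 1) — c=2,4,5,3 d=0,1 (map FFFFFF.........)
[8] truncate(c, 1) — c=2 d=0,1 (map FFF............)

bitmap = FFF............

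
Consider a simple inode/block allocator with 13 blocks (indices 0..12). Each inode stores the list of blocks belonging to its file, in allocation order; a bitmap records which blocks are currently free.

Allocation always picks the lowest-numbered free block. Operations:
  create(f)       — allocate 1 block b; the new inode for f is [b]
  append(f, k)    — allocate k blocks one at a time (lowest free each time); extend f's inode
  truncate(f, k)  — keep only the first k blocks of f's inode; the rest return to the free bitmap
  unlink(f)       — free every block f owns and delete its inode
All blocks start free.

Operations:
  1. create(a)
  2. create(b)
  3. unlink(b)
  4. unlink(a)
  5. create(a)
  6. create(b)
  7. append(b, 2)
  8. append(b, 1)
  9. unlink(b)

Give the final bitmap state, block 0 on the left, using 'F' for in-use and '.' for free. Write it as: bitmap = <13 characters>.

bitmap = F............

create(a): bitmap=F............ | a=[0]
create(b): bitmap=FF........... | a=[0] b=[1]
unlink(b): bitmap=F............ | a=[0]
unlink(a): bitmap=............. | 
create(a): bitmap=F............ | a=[0]
create(b): bitmap=FF........... | a=[0] b=[1]
append(b, 2): bitmap=FFFF......... | a=[0] b=[1, 2, 3]
append(b, 1): bitmap=FFFFF........ | a=[0] b=[1, 2, 3, 4]
unlink(b): bitmap=F............ | a=[0]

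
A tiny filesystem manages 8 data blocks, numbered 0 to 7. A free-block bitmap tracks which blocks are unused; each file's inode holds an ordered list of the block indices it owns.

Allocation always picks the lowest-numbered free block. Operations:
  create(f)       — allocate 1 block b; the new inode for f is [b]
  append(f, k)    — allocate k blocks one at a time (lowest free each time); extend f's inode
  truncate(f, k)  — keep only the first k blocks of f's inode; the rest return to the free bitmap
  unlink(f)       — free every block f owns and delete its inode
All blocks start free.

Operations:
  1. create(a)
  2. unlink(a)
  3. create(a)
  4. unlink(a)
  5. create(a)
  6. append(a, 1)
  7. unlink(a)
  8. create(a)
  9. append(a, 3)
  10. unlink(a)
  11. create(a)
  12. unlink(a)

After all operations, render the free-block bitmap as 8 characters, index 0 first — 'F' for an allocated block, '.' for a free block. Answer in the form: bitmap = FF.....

after create(a) → a:[0]  free=[F.......]
after unlink(a) →   free=[........]
after create(a) → a:[0]  free=[F.......]
after unlink(a) →   free=[........]
after create(a) → a:[0]  free=[F.......]
after append(a, 1) → a:[0, 1]  free=[FF......]
after unlink(a) →   free=[........]
after create(a) → a:[0]  free=[F.......]
after append(a, 3) → a:[0, 1, 2, 3]  free=[FFFF....]
after unlink(a) →   free=[........]
after create(a) → a:[0]  free=[F.......]
after unlink(a) →   free=[........]

bitmap = ........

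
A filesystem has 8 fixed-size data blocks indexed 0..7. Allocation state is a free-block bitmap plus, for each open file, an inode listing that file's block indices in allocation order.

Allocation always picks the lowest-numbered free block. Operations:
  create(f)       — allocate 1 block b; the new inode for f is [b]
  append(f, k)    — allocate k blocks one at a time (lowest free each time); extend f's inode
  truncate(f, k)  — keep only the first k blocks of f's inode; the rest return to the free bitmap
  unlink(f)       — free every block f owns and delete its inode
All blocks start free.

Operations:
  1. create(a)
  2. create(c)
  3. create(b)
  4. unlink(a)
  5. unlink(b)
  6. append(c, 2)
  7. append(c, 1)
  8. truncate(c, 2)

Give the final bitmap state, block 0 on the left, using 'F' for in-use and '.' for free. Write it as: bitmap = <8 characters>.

after create(a) → a:[0]  free=[F.......]
after create(c) → a:[0], c:[1]  free=[FF......]
after create(b) → a:[0], b:[2], c:[1]  free=[FFF.....]
after unlink(a) → b:[2], c:[1]  free=[.FF.....]
after unlink(b) → c:[1]  free=[.F......]
after append(c, 2) → c:[1, 0, 2]  free=[FFF.....]
after append(c, 1) → c:[1, 0, 2, 3]  free=[FFFF....]
after truncate(c, 2) → c:[1, 0]  free=[FF......]

bitmap = FF......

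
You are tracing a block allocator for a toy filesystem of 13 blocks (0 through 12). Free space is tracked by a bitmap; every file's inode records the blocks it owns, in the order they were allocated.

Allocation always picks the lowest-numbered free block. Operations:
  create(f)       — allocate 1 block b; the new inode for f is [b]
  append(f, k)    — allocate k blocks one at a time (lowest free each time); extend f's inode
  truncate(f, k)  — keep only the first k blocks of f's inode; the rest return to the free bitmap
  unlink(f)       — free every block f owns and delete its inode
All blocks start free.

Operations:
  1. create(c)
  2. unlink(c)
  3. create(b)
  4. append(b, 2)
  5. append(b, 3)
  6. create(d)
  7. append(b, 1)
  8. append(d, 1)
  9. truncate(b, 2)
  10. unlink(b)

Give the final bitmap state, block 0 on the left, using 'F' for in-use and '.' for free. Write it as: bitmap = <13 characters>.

bitmap = ......F.F....

create(c): bitmap=F............ | c=[0]
unlink(c): bitmap=............. | 
create(b): bitmap=F............ | b=[0]
append(b, 2): bitmap=FFF.......... | b=[0, 1, 2]
append(b, 3): bitmap=FFFFFF....... | b=[0, 1, 2, 3, 4, 5]
create(d): bitmap=FFFFFFF...... | b=[0, 1, 2, 3, 4, 5] d=[6]
append(b, 1): bitmap=FFFFFFFF..... | b=[0, 1, 2, 3, 4, 5, 7] d=[6]
append(d, 1): bitmap=FFFFFFFFF.... | b=[0, 1, 2, 3, 4, 5, 7] d=[6, 8]
truncate(b, 2): bitmap=FF....F.F.... | b=[0, 1] d=[6, 8]
unlink(b): bitmap=......F.F.... | d=[6, 8]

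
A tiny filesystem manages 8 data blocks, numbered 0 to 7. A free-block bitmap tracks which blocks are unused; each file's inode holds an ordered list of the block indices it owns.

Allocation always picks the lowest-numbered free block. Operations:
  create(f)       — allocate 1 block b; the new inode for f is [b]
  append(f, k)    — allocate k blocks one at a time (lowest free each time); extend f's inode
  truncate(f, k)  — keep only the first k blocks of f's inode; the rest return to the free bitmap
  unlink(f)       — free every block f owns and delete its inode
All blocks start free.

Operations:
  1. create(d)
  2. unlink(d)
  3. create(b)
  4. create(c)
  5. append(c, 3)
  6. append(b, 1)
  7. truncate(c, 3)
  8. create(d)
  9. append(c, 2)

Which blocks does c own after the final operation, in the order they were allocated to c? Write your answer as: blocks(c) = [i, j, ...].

[1] create(d) — d=0 (map F.......)
[2] unlink(d) —  (map ........)
[3] create(b) — b=0 (map F.......)
[4] create(c) — b=0 c=1 (map FF......)
[5] append(c, 3) — b=0 c=1,2,3,4 (map FFFFF...)
[6] append(b, 1) — b=0,5 c=1,2,3,4 (map FFFFFF..)
[7] truncate(c, 3) — b=0,5 c=1,2,3 (map FFFF.F..)
[8] create(d) — b=0,5 c=1,2,3 d=4 (map FFFFFF..)
[9] append(c, 2) — b=0,5 c=1,2,3,6,7 d=4 (map FFFFFFFF)

blocks(c) = [1, 2, 3, 6, 7]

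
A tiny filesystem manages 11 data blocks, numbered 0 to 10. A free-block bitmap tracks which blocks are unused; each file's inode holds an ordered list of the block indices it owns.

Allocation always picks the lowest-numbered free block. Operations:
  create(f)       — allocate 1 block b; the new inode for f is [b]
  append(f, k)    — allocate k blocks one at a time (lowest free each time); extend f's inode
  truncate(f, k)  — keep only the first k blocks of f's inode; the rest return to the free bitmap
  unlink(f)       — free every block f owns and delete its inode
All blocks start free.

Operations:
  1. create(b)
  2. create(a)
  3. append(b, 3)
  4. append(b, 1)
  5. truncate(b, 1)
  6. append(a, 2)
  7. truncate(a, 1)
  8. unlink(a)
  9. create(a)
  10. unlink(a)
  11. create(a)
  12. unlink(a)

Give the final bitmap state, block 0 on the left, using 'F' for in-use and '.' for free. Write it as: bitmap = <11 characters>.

bitmap = F..........

create(b): bitmap=F.......... | b=[0]
create(a): bitmap=FF......... | a=[1] b=[0]
append(b, 3): bitmap=FFFFF...... | a=[1] b=[0, 2, 3, 4]
append(b, 1): bitmap=FFFFFF..... | a=[1] b=[0, 2, 3, 4, 5]
truncate(b, 1): bitmap=FF......... | a=[1] b=[0]
append(a, 2): bitmap=FFFF....... | a=[1, 2, 3] b=[0]
truncate(a, 1): bitmap=FF......... | a=[1] b=[0]
unlink(a): bitmap=F.......... | b=[0]
create(a): bitmap=FF......... | a=[1] b=[0]
unlink(a): bitmap=F.......... | b=[0]
create(a): bitmap=FF......... | a=[1] b=[0]
unlink(a): bitmap=F.......... | b=[0]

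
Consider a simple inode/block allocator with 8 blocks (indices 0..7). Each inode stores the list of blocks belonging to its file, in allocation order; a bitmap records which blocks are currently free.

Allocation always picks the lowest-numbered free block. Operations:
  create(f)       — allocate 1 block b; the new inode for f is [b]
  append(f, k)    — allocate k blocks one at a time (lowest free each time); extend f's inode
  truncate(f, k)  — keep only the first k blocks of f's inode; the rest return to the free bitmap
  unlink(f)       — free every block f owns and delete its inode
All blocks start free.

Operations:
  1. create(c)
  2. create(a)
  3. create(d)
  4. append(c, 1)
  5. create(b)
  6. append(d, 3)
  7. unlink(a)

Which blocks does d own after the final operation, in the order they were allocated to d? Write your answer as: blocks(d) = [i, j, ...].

blocks(d) = [2, 5, 6, 7]

  1. create(c)  ⇒  F.......  {c→[0]}
  2. create(a)  ⇒  FF......  {a→[1]; c→[0]}
  3. create(d)  ⇒  FFF.....  {a→[1]; c→[0]; d→[2]}
  4. append(c, 1)  ⇒  FFFF....  {a→[1]; c→[0, 3]; d→[2]}
  5. create(b)  ⇒  FFFFF...  {a→[1]; b→[4]; c→[0, 3]; d→[2]}
  6. append(d, 3)  ⇒  FFFFFFFF  {a→[1]; b→[4]; c→[0, 3]; d→[2, 5, 6, 7]}
  7. unlink(a)  ⇒  F.FFFFFF  {b→[4]; c→[0, 3]; d→[2, 5, 6, 7]}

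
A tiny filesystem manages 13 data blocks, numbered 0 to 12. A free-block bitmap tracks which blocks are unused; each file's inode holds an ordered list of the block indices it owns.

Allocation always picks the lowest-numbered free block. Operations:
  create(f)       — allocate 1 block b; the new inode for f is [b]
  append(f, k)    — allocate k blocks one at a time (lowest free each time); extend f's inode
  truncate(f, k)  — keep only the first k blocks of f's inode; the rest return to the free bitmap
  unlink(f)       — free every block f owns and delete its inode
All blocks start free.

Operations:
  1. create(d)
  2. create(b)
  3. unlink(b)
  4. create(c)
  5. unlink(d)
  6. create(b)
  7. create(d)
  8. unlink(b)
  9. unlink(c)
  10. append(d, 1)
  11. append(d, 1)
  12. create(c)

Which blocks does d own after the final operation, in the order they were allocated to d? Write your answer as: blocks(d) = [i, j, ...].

create(d): bitmap=F............ | d=[0]
create(b): bitmap=FF........... | b=[1] d=[0]
unlink(b): bitmap=F............ | d=[0]
create(c): bitmap=FF........... | c=[1] d=[0]
unlink(d): bitmap=.F........... | c=[1]
create(b): bitmap=FF........... | b=[0] c=[1]
create(d): bitmap=FFF.......... | b=[0] c=[1] d=[2]
unlink(b): bitmap=.FF.......... | c=[1] d=[2]
unlink(c): bitmap=..F.......... | d=[2]
append(d, 1): bitmap=F.F.......... | d=[2, 0]
append(d, 1): bitmap=FFF.......... | d=[2, 0, 1]
create(c): bitmap=FFFF......... | c=[3] d=[2, 0, 1]

blocks(d) = [2, 0, 1]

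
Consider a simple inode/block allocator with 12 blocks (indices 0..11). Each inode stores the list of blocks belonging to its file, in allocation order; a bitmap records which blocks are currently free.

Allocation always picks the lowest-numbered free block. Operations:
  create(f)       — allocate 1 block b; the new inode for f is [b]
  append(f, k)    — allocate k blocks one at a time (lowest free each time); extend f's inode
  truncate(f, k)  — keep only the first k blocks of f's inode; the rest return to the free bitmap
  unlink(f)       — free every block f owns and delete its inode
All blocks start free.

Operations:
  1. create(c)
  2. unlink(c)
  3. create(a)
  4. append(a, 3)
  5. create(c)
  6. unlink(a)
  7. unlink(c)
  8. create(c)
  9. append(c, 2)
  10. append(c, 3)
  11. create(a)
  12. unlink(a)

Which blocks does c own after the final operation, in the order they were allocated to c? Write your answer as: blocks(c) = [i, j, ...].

blocks(c) = [0, 1, 2, 3, 4, 5]

[1] create(c) — c=0 (map F...........)
[2] unlink(c) —  (map ............)
[3] create(a) — a=0 (map F...........)
[4] append(a, 3) — a=0,1,2,3 (map FFFF........)
[5] create(c) — a=0,1,2,3 c=4 (map FFFFF.......)
[6] unlink(a) — c=4 (map ....F.......)
[7] unlink(c) —  (map ............)
[8] create(c) — c=0 (map F...........)
[9] append(c, 2) — c=0,1,2 (map FFF.........)
[10] append(c, 3) — c=0,1,2,3,4,5 (map FFFFFF......)
[11] create(a) — a=6 c=0,1,2,3,4,5 (map FFFFFFF.....)
[12] unlink(a) — c=0,1,2,3,4,5 (map FFFFFF......)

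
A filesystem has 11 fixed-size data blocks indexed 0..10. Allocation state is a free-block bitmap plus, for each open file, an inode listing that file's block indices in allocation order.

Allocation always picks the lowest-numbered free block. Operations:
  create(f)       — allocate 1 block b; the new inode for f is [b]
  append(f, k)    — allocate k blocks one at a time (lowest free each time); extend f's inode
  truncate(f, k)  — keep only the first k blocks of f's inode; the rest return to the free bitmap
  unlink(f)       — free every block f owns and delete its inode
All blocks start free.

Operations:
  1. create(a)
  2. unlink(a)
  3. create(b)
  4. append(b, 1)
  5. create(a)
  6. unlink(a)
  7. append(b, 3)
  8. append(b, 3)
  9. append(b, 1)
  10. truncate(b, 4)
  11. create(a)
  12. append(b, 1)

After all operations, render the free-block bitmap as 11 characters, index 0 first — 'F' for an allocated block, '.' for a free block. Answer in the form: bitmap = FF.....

bitmap = FFFFFF.....

  1. create(a)  ⇒  F..........  {a→[0]}
  2. unlink(a)  ⇒  ...........  {}
  3. create(b)  ⇒  F..........  {b→[0]}
  4. append(b, 1)  ⇒  FF.........  {b→[0, 1]}
  5. create(a)  ⇒  FFF........  {a→[2]; b→[0, 1]}
  6. unlink(a)  ⇒  FF.........  {b→[0, 1]}
  7. append(b, 3)  ⇒  FFFFF......  {b→[0, 1, 2, 3, 4]}
  8. append(b, 3)  ⇒  FFFFFFFF...  {b→[0, 1, 2, 3, 4, 5, 6, 7]}
  9. append(b, 1)  ⇒  FFFFFFFFF..  {b→[0, 1, 2, 3, 4, 5, 6, 7, 8]}
  10. truncate(b, 4)  ⇒  FFFF.......  {b→[0, 1, 2, 3]}
  11. create(a)  ⇒  FFFFF......  {a→[4]; b→[0, 1, 2, 3]}
  12. append(b, 1)  ⇒  FFFFFF.....  {a→[4]; b→[0, 1, 2, 3, 5]}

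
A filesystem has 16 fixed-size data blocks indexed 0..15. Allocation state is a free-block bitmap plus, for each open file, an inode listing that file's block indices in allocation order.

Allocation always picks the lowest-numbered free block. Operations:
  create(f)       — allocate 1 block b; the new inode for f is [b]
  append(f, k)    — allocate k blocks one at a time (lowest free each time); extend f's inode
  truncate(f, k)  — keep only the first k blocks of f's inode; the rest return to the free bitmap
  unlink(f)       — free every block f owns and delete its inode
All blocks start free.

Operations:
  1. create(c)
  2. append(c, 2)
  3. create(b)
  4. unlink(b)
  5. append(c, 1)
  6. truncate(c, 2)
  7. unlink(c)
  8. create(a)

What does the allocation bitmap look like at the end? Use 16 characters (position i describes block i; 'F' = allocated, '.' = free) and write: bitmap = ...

after create(c) → c:[0]  free=[F...............]
after append(c, 2) → c:[0, 1, 2]  free=[FFF.............]
after create(b) → b:[3], c:[0, 1, 2]  free=[FFFF............]
after unlink(b) → c:[0, 1, 2]  free=[FFF.............]
after append(c, 1) → c:[0, 1, 2, 3]  free=[FFFF............]
after truncate(c, 2) → c:[0, 1]  free=[FF..............]
after unlink(c) →   free=[................]
after create(a) → a:[0]  free=[F...............]

bitmap = F...............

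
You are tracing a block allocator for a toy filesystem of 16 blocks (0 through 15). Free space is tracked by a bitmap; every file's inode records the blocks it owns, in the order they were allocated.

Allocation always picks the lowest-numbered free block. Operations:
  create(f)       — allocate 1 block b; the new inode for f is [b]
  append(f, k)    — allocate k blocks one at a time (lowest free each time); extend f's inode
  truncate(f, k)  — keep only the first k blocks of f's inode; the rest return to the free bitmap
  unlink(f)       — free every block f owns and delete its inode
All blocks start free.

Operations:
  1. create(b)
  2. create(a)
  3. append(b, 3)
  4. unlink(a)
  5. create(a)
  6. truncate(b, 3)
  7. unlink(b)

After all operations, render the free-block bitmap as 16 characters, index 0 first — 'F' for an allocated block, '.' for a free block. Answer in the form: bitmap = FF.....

[1] create(b) — b=0 (map F...............)
[2] create(a) — a=1 b=0 (map FF..............)
[3] append(b, 3) — a=1 b=0,2,3,4 (map FFFFF...........)
[4] unlink(a) — b=0,2,3,4 (map F.FFF...........)
[5] create(a) — a=1 b=0,2,3,4 (map FFFFF...........)
[6] truncate(b, 3) — a=1 b=0,2,3 (map FFFF............)
[7] unlink(b) — a=1 (map .F..............)

bitmap = .F..............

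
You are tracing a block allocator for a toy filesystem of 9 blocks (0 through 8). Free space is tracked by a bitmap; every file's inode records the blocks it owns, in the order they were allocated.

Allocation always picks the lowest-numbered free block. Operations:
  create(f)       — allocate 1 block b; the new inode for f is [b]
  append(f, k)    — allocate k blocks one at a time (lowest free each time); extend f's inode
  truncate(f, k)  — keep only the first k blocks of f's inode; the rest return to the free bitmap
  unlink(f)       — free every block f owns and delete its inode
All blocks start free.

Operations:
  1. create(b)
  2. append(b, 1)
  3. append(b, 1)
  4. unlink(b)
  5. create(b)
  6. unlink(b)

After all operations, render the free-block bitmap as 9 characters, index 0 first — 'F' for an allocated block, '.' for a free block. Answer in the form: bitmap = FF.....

bitmap = .........

create(b): bitmap=F........ | b=[0]
append(b, 1): bitmap=FF....... | b=[0, 1]
append(b, 1): bitmap=FFF...... | b=[0, 1, 2]
unlink(b): bitmap=......... | 
create(b): bitmap=F........ | b=[0]
unlink(b): bitmap=......... | 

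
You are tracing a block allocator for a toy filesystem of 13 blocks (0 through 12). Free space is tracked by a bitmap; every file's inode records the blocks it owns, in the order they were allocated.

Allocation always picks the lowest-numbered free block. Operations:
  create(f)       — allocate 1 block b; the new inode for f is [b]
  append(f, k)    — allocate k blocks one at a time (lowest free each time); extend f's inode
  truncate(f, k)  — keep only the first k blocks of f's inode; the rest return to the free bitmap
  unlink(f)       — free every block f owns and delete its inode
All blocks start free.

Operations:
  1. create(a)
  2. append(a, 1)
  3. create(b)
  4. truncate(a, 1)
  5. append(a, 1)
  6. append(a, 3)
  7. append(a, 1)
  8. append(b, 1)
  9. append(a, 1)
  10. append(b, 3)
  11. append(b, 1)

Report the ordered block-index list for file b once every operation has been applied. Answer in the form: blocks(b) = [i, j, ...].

blocks(b) = [2, 7, 9, 10, 11, 12]

after create(a) → a:[0]  free=[F............]
after append(a, 1) → a:[0, 1]  free=[FF...........]
after create(b) → a:[0, 1], b:[2]  free=[FFF..........]
after truncate(a, 1) → a:[0], b:[2]  free=[F.F..........]
after append(a, 1) → a:[0, 1], b:[2]  free=[FFF..........]
after append(a, 3) → a:[0, 1, 3, 4, 5], b:[2]  free=[FFFFFF.......]
after append(a, 1) → a:[0, 1, 3, 4, 5, 6], b:[2]  free=[FFFFFFF......]
after append(b, 1) → a:[0, 1, 3, 4, 5, 6], b:[2, 7]  free=[FFFFFFFF.....]
after append(a, 1) → a:[0, 1, 3, 4, 5, 6, 8], b:[2, 7]  free=[FFFFFFFFF....]
after append(b, 3) → a:[0, 1, 3, 4, 5, 6, 8], b:[2, 7, 9, 10, 11]  free=[FFFFFFFFFFFF.]
after append(b, 1) → a:[0, 1, 3, 4, 5, 6, 8], b:[2, 7, 9, 10, 11, 12]  free=[FFFFFFFFFFFFF]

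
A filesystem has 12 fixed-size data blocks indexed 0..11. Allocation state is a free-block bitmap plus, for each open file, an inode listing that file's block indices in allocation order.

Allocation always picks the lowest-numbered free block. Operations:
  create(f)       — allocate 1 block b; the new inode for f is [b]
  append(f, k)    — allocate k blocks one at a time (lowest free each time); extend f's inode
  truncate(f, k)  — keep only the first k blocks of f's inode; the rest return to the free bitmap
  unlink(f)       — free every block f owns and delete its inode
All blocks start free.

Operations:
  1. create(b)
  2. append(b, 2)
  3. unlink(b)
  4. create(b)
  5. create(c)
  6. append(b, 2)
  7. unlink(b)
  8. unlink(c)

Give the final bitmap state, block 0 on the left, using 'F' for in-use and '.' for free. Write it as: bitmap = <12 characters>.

  1. create(b)  ⇒  F...........  {b→[0]}
  2. append(b, 2)  ⇒  FFF.........  {b→[0, 1, 2]}
  3. unlink(b)  ⇒  ............  {}
  4. create(b)  ⇒  F...........  {b→[0]}
  5. create(c)  ⇒  FF..........  {b→[0]; c→[1]}
  6. append(b, 2)  ⇒  FFFF........  {b→[0, 2, 3]; c→[1]}
  7. unlink(b)  ⇒  .F..........  {c→[1]}
  8. unlink(c)  ⇒  ............  {}

bitmap = ............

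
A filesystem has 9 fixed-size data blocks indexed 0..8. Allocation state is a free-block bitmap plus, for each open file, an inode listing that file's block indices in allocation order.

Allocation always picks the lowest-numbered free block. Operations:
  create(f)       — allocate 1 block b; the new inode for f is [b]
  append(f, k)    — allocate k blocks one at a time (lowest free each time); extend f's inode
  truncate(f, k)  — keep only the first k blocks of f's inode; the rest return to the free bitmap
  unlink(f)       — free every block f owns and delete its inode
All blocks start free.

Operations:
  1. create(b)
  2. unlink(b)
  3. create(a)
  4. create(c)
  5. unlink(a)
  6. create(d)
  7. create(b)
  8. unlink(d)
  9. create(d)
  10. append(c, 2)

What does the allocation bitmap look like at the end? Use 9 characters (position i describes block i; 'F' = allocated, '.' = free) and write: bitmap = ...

  1. create(b)  ⇒  F........  {b→[0]}
  2. unlink(b)  ⇒  .........  {}
  3. create(a)  ⇒  F........  {a→[0]}
  4. create(c)  ⇒  FF.......  {a→[0]; c→[1]}
  5. unlink(a)  ⇒  .F.......  {c→[1]}
  6. create(d)  ⇒  FF.......  {c→[1]; d→[0]}
  7. create(b)  ⇒  FFF......  {b→[2]; c→[1]; d→[0]}
  8. unlink(d)  ⇒  .FF......  {b→[2]; c→[1]}
  9. create(d)  ⇒  FFF......  {b→[2]; c→[1]; d→[0]}
  10. append(c, 2)  ⇒  FFFFF....  {b→[2]; c→[1, 3, 4]; d→[0]}

bitmap = FFFFF....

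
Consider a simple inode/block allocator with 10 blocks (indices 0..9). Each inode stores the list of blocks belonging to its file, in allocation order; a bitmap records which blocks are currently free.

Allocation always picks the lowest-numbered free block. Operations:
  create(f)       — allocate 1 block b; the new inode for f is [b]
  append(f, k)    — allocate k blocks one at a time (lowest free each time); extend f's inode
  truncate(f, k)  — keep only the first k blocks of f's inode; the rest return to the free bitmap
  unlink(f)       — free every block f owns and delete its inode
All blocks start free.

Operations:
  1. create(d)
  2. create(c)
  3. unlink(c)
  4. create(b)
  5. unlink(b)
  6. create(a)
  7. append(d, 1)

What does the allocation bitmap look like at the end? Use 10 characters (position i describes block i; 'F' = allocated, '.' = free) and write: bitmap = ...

  1. create(d)  ⇒  F.........  {d→[0]}
  2. create(c)  ⇒  FF........  {c→[1]; d→[0]}
  3. unlink(c)  ⇒  F.........  {d→[0]}
  4. create(b)  ⇒  FF........  {b→[1]; d→[0]}
  5. unlink(b)  ⇒  F.........  {d→[0]}
  6. create(a)  ⇒  FF........  {a→[1]; d→[0]}
  7. append(d, 1)  ⇒  FFF.......  {a→[1]; d→[0, 2]}

bitmap = FFF.......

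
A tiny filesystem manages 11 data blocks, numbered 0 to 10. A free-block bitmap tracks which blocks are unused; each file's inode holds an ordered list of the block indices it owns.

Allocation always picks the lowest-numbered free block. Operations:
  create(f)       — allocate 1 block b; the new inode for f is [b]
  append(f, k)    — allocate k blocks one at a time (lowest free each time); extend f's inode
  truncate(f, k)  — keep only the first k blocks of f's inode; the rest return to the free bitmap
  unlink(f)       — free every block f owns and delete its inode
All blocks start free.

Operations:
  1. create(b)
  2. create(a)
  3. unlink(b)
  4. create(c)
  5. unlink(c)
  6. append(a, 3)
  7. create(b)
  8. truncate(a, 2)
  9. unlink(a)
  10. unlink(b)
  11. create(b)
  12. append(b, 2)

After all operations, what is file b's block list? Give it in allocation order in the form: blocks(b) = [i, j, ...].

create(b): bitmap=F.......... | b=[0]
create(a): bitmap=FF......... | a=[1] b=[0]
unlink(b): bitmap=.F......... | a=[1]
create(c): bitmap=FF......... | a=[1] c=[0]
unlink(c): bitmap=.F......... | a=[1]
append(a, 3): bitmap=FFFF....... | a=[1, 0, 2, 3]
create(b): bitmap=FFFFF...... | a=[1, 0, 2, 3] b=[4]
truncate(a, 2): bitmap=FF..F...... | a=[1, 0] b=[4]
unlink(a): bitmap=....F...... | b=[4]
unlink(b): bitmap=........... | 
create(b): bitmap=F.......... | b=[0]
append(b, 2): bitmap=FFF........ | b=[0, 1, 2]

blocks(b) = [0, 1, 2]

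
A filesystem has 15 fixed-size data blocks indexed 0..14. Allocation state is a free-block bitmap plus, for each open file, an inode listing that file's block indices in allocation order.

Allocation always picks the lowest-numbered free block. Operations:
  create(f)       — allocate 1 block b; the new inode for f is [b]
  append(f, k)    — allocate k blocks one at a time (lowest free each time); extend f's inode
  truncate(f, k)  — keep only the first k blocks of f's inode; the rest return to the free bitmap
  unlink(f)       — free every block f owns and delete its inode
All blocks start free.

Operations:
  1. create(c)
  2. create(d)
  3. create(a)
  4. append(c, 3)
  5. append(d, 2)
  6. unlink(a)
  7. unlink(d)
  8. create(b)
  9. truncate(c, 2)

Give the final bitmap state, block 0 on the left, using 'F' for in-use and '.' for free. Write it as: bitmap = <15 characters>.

create(c): bitmap=F.............. | c=[0]
create(d): bitmap=FF............. | c=[0] d=[1]
create(a): bitmap=FFF............ | a=[2] c=[0] d=[1]
append(c, 3): bitmap=FFFFFF......... | a=[2] c=[0, 3, 4, 5] d=[1]
append(d, 2): bitmap=FFFFFFFF....... | a=[2] c=[0, 3, 4, 5] d=[1, 6, 7]
unlink(a): bitmap=FF.FFFFF....... | c=[0, 3, 4, 5] d=[1, 6, 7]
unlink(d): bitmap=F..FFF......... | c=[0, 3, 4, 5]
create(b): bitmap=FF.FFF......... | b=[1] c=[0, 3, 4, 5]
truncate(c, 2): bitmap=FF.F........... | b=[1] c=[0, 3]

bitmap = FF.F...........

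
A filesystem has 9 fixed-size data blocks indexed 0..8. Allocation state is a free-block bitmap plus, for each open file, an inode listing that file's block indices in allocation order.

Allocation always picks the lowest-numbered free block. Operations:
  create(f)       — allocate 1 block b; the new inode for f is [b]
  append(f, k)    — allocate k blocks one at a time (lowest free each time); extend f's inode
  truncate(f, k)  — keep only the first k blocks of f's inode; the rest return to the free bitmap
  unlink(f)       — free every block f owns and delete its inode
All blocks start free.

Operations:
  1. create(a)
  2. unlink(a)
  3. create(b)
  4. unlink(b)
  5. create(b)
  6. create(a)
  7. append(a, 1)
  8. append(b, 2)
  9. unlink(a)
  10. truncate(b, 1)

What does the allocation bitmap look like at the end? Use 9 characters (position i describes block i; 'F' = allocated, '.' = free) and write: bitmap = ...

bitmap = F........

after create(a) → a:[0]  free=[F........]
after unlink(a) →   free=[.........]
after create(b) → b:[0]  free=[F........]
after unlink(b) →   free=[.........]
after create(b) → b:[0]  free=[F........]
after create(a) → a:[1], b:[0]  free=[FF.......]
after append(a, 1) → a:[1, 2], b:[0]  free=[FFF......]
after append(b, 2) → a:[1, 2], b:[0, 3, 4]  free=[FFFFF....]
after unlink(a) → b:[0, 3, 4]  free=[F..FF....]
after truncate(b, 1) → b:[0]  free=[F........]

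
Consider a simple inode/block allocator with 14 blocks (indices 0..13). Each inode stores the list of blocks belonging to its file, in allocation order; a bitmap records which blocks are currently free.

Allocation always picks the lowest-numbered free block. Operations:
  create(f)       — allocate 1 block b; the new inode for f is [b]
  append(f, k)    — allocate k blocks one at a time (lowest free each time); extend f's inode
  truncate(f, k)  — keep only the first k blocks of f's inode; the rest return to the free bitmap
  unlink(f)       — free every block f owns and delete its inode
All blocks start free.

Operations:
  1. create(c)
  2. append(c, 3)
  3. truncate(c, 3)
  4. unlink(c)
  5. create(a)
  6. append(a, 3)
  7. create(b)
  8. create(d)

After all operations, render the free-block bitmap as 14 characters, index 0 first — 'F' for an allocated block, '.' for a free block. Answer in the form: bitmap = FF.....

bitmap = FFFFFF........

  1. create(c)  ⇒  F.............  {c→[0]}
  2. append(c, 3)  ⇒  FFFF..........  {c→[0, 1, 2, 3]}
  3. truncate(c, 3)  ⇒  FFF...........  {c→[0, 1, 2]}
  4. unlink(c)  ⇒  ..............  {}
  5. create(a)  ⇒  F.............  {a→[0]}
  6. append(a, 3)  ⇒  FFFF..........  {a→[0, 1, 2, 3]}
  7. create(b)  ⇒  FFFFF.........  {a→[0, 1, 2, 3]; b→[4]}
  8. create(d)  ⇒  FFFFFF........  {a→[0, 1, 2, 3]; b→[4]; d→[5]}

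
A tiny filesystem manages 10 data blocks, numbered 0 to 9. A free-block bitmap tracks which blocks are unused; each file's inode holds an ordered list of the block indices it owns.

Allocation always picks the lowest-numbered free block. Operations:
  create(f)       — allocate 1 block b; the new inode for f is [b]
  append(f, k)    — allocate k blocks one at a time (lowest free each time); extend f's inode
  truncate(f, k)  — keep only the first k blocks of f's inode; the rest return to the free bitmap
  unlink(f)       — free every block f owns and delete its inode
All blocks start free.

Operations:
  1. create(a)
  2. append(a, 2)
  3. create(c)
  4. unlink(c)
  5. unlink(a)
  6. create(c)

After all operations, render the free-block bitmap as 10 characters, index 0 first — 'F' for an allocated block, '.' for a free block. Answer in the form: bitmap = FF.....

bitmap = F.........

[1] create(a) — a=0 (map F.........)
[2] append(a, 2) — a=0,1,2 (map FFF.......)
[3] create(c) — a=0,1,2 c=3 (map FFFF......)
[4] unlink(c) — a=0,1,2 (map FFF.......)
[5] unlink(a) —  (map ..........)
[6] create(c) — c=0 (map F.........)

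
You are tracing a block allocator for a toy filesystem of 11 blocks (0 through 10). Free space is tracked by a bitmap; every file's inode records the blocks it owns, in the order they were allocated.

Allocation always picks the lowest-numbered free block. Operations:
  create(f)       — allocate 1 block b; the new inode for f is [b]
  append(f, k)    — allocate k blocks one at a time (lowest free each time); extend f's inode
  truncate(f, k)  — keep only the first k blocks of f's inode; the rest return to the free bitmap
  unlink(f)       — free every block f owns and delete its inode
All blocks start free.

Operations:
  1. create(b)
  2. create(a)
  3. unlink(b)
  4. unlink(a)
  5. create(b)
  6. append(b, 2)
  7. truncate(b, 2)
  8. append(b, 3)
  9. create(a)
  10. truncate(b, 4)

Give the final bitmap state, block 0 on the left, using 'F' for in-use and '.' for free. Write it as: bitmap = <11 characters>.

bitmap = FFFF.F.....

create(b): bitmap=F.......... | b=[0]
create(a): bitmap=FF......... | a=[1] b=[0]
unlink(b): bitmap=.F......... | a=[1]
unlink(a): bitmap=........... | 
create(b): bitmap=F.......... | b=[0]
append(b, 2): bitmap=FFF........ | b=[0, 1, 2]
truncate(b, 2): bitmap=FF......... | b=[0, 1]
append(b, 3): bitmap=FFFFF...... | b=[0, 1, 2, 3, 4]
create(a): bitmap=FFFFFF..... | a=[5] b=[0, 1, 2, 3, 4]
truncate(b, 4): bitmap=FFFF.F..... | a=[5] b=[0, 1, 2, 3]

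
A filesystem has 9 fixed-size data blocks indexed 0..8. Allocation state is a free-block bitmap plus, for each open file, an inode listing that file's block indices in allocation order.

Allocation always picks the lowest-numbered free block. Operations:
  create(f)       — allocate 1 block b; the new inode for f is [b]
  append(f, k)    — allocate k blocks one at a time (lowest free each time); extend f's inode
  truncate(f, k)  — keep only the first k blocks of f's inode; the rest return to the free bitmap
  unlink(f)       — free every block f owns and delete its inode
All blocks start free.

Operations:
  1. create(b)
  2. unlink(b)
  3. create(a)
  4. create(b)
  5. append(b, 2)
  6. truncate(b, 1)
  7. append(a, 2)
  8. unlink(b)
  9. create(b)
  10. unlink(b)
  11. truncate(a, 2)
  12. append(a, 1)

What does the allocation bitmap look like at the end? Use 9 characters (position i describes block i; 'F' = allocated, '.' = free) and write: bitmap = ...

bitmap = FFF......

[1] create(b) — b=0 (map F........)
[2] unlink(b) —  (map .........)
[3] create(a) — a=0 (map F........)
[4] create(b) — a=0 b=1 (map FF.......)
[5] append(b, 2) — a=0 b=1,2,3 (map FFFF.....)
[6] truncate(b, 1) — a=0 b=1 (map FF.......)
[7] append(a, 2) — a=0,2,3 b=1 (map FFFF.....)
[8] unlink(b) — a=0,2,3 (map F.FF.....)
[9] create(b) — a=0,2,3 b=1 (map FFFF.....)
[10] unlink(b) — a=0,2,3 (map F.FF.....)
[11] truncate(a, 2) — a=0,2 (map F.F......)
[12] append(a, 1) — a=0,2,1 (map FFF......)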